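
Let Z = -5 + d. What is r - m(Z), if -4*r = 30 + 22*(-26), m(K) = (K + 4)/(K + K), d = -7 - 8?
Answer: 1351/10 ≈ 135.10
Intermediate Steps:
d = -15
Z = -20 (Z = -5 - 15 = -20)
m(K) = (4 + K)/(2*K) (m(K) = (4 + K)/((2*K)) = (4 + K)*(1/(2*K)) = (4 + K)/(2*K))
r = 271/2 (r = -(30 + 22*(-26))/4 = -(30 - 572)/4 = -1/4*(-542) = 271/2 ≈ 135.50)
r - m(Z) = 271/2 - (4 - 20)/(2*(-20)) = 271/2 - (-1)*(-16)/(2*20) = 271/2 - 1*2/5 = 271/2 - 2/5 = 1351/10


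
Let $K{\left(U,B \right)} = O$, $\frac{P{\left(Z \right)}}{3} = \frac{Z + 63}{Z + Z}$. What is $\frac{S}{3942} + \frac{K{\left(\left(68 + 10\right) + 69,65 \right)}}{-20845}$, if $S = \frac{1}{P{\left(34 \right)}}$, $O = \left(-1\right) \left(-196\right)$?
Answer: $- \frac{111709226}{11955879045} \approx -0.0093435$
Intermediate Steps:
$O = 196$
$P{\left(Z \right)} = \frac{3 \left(63 + Z\right)}{2 Z}$ ($P{\left(Z \right)} = 3 \frac{Z + 63}{Z + Z} = 3 \frac{63 + Z}{2 Z} = \frac{3 \left(63 + Z\right)}{2 Z}$)
$K{\left(U,B \right)} = 196$
$S = \frac{68}{291}$ ($S = \frac{1}{\frac{3}{2} \cdot \frac{1}{34} \left(63 + 34\right)} = \frac{1}{\frac{3}{2} \cdot \frac{1}{34} \cdot 97} = \frac{1}{\frac{291}{68}} = \frac{68}{291} \approx 0.23368$)
$\frac{S}{3942} + \frac{K{\left(\left(68 + 10\right) + 69,65 \right)}}{-20845} = \frac{68}{291 \cdot 3942} + \frac{196}{-20845} = \frac{68}{291} \cdot \frac{1}{3942} + 196 \left(- \frac{1}{20845}\right) = \frac{34}{573561} - \frac{196}{20845} = - \frac{111709226}{11955879045}$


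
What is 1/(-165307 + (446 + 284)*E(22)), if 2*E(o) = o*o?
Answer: 1/11353 ≈ 8.8082e-5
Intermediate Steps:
E(o) = o**2/2 (E(o) = (o*o)/2 = o**2/2)
1/(-165307 + (446 + 284)*E(22)) = 1/(-165307 + (446 + 284)*((1/2)*22**2)) = 1/(-165307 + 730*((1/2)*484)) = 1/(-165307 + 730*242) = 1/(-165307 + 176660) = 1/11353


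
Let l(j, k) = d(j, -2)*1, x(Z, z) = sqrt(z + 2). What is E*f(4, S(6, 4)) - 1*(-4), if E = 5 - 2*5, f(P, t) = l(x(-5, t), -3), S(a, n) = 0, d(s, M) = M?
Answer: 14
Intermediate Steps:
x(Z, z) = sqrt(2 + z)
l(j, k) = -2 (l(j, k) = -2*1 = -2)
f(P, t) = -2
E = -5 (E = 5 - 10 = -5)
E*f(4, S(6, 4)) - 1*(-4) = -5*(-2) - 1*(-4) = 10 + 4 = 14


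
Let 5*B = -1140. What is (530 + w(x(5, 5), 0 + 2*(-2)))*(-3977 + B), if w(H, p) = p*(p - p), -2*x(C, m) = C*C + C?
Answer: -2228650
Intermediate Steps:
x(C, m) = -C/2 - C²/2 (x(C, m) = -(C*C + C)/2 = -(C² + C)/2 = -(C + C²)/2 = -C/2 - C²/2)
B = -228 (B = (⅕)*(-1140) = -228)
w(H, p) = 0 (w(H, p) = p*0 = 0)
(530 + w(x(5, 5), 0 + 2*(-2)))*(-3977 + B) = (530 + 0)*(-3977 - 228) = 530*(-4205) = -2228650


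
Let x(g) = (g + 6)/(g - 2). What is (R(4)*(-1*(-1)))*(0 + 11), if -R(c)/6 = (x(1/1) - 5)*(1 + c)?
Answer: 3960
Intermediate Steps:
x(g) = (6 + g)/(-2 + g)
R(c) = 72 + 72*c (R(c) = -6*((6 + 1/1)/(-2 + 1/1) - 5)*(1 + c) = -6*((6 + 1)/(-2 + 1) - 5)*(1 + c) = -6*(7/(-1) - 5)*(1 + c) = -6*(-1*7 - 5)*(1 + c) = -6*(-7 - 5)*(1 + c) = -(-72)*(1 + c) = -6*(-12 - 12*c) = 72 + 72*c)
(R(4)*(-1*(-1)))*(0 + 11) = ((72 + 72*4)*(-1*(-1)))*(0 + 11) = ((72 + 288)*1)*11 = (360*1)*11 = 360*11 = 3960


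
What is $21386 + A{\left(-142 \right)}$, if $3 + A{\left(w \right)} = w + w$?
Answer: $21099$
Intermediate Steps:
$A{\left(w \right)} = -3 + 2 w$ ($A{\left(w \right)} = -3 + \left(w + w\right) = -3 + 2 w$)
$21386 + A{\left(-142 \right)} = 21386 + \left(-3 + 2 \left(-142\right)\right) = 21386 - 287 = 21099$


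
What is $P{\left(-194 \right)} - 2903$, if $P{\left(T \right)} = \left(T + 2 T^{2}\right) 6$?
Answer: $447565$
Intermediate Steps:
$P{\left(T \right)} = 6 T + 12 T^{2}$
$P{\left(-194 \right)} - 2903 = 6 \left(-194\right) \left(1 + 2 \left(-194\right)\right) - 2903 = 6 \left(-194\right) \left(1 - 388\right) - 2903 = 6 \left(-194\right) \left(-387\right) - 2903 = 450468 - 2903 = 447565$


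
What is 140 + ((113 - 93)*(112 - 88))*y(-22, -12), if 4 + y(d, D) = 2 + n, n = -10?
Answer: -5620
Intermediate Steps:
y(d, D) = -12 (y(d, D) = -4 + (2 - 10) = -4 - 8 = -12)
140 + ((113 - 93)*(112 - 88))*y(-22, -12) = 140 + ((113 - 93)*(112 - 88))*(-12) = 140 + (20*24)*(-12) = 140 + 480*(-12) = 140 - 5760 = -5620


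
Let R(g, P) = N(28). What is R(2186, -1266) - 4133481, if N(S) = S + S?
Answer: -4133425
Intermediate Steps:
N(S) = 2*S
R(g, P) = 56 (R(g, P) = 2*28 = 56)
R(2186, -1266) - 4133481 = 56 - 4133481 = -4133425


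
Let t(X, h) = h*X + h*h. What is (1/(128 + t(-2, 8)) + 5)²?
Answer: 776161/30976 ≈ 25.057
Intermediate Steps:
t(X, h) = h² + X*h (t(X, h) = X*h + h² = h² + X*h)
(1/(128 + t(-2, 8)) + 5)² = (1/(128 + 8*(-2 + 8)) + 5)² = (1/(128 + 8*6) + 5)² = (1/(128 + 48) + 5)² = (1/176 + 5)² = (881/176)² = 776161/30976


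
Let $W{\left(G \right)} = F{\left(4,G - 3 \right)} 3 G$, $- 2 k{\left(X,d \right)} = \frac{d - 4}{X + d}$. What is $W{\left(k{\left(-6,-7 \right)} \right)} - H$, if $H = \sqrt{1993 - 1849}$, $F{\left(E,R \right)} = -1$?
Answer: $- \frac{279}{26} \approx -10.731$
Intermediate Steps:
$k{\left(X,d \right)} = - \frac{-4 + d}{2 \left(X + d\right)}$ ($k{\left(X,d \right)} = - \frac{\left(d - 4\right) \frac{1}{X + d}}{2} = - \frac{\left(-4 + d\right) \frac{1}{X + d}}{2} = - \frac{\frac{1}{X + d} \left(-4 + d\right)}{2} = - \frac{-4 + d}{2 \left(X + d\right)}$)
$W{\left(G \right)} = - 3 G$ ($W{\left(G \right)} = \left(-1\right) 3 G = - 3 G$)
$H = 12$ ($H = \sqrt{144} = 12$)
$W{\left(k{\left(-6,-7 \right)} \right)} - H = - 3 \frac{2 - - \frac{7}{2}}{-6 - 7} - 12 = - 3 \frac{2 + \frac{7}{2}}{-13} - 12 = - 3 \left(\left(- \frac{1}{13}\right) \frac{11}{2}\right) - 12 = \left(-3\right) \left(- \frac{11}{26}\right) - 12 = \frac{33}{26} - 12 = - \frac{279}{26}$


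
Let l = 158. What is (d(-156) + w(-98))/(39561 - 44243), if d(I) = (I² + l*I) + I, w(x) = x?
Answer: 283/2341 ≈ 0.12089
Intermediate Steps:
d(I) = I² + 159*I (d(I) = (I² + 158*I) + I = I² + 159*I)
(d(-156) + w(-98))/(39561 - 44243) = (-156*(159 - 156) - 98)/(39561 - 44243) = (-156*3 - 98)/(-4682) = (-468 - 98)*(-1/4682) = -566*(-1/4682) = 283/2341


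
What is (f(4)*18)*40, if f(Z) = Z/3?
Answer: 960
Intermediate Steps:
f(Z) = Z/3 (f(Z) = Z*(⅓) = Z/3)
(f(4)*18)*40 = (((⅓)*4)*18)*40 = ((4/3)*18)*40 = 24*40 = 960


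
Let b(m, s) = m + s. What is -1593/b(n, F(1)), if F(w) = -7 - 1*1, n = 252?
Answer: -1593/244 ≈ -6.5287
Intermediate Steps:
F(w) = -8 (F(w) = -7 - 1 = -8)
-1593/b(n, F(1)) = -1593/(252 - 8) = -1593/244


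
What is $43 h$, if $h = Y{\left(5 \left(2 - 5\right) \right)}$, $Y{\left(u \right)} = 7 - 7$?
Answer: $0$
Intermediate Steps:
$Y{\left(u \right)} = 0$ ($Y{\left(u \right)} = 7 - 7 = 0$)
$h = 0$
$43 h = 43 \cdot 0 = 0$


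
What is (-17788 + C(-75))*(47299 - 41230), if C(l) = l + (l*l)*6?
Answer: 96418203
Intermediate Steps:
C(l) = l + 6*l² (C(l) = l + l²*6 = l + 6*l²)
(-17788 + C(-75))*(47299 - 41230) = (-17788 - 75*(1 + 6*(-75)))*(47299 - 41230) = (-17788 - 75*(1 - 450))*6069 = (-17788 - 75*(-449))*6069 = (-17788 + 33675)*6069 = 15887*6069 = 96418203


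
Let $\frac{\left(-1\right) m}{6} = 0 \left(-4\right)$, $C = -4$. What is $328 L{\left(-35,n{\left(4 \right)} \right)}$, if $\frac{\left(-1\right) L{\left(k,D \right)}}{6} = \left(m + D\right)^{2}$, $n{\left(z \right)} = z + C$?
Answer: $0$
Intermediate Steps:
$m = 0$ ($m = - 6 \cdot 0 \left(-4\right) = \left(-6\right) 0 = 0$)
$n{\left(z \right)} = -4 + z$ ($n{\left(z \right)} = z - 4 = -4 + z$)
$L{\left(k,D \right)} = - 6 D^{2}$ ($L{\left(k,D \right)} = - 6 \left(0 + D\right)^{2} = - 6 D^{2}$)
$328 L{\left(-35,n{\left(4 \right)} \right)} = 328 \left(- 6 \left(-4 + 4\right)^{2}\right) = 328 \left(- 6 \cdot 0^{2}\right) = 328 \left(\left(-6\right) 0\right) = 328 \cdot 0 = 0$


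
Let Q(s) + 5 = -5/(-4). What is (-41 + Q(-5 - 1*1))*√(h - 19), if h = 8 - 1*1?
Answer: -179*I*√3/2 ≈ -155.02*I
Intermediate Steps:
Q(s) = -15/4 (Q(s) = -5 - 5/(-4) = -5 - 5*(-¼) = -5 + 5/4 = -15/4)
h = 7 (h = 8 - 1 = 7)
(-41 + Q(-5 - 1*1))*√(h - 19) = (-41 - 15/4)*√(7 - 19) = -179*I*√3/2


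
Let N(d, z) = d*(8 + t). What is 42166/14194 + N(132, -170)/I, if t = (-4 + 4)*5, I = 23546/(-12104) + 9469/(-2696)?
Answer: -10033602189673/52663522701 ≈ -190.52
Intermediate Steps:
I = -22261599/4079048 (I = 23546*(-1/12104) + 9469*(-1/2696) = -11773/6052 - 9469/2696 = -22261599/4079048 ≈ -5.4576)
t = 0 (t = 0*5 = 0)
N(d, z) = 8*d (N(d, z) = d*(8 + 0) = d*8 = 8*d)
42166/14194 + N(132, -170)/I = 42166/14194 + (8*132)/(-22261599/4079048) = 42166*(1/14194) + 1056*(-4079048/22261599) = 21083/7097 - 1435824896/7420533 = -10033602189673/52663522701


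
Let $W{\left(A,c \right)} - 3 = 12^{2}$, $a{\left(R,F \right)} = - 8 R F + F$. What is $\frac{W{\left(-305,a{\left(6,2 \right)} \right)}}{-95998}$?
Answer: $- \frac{21}{13714} \approx -0.0015313$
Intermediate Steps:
$a{\left(R,F \right)} = F - 8 F R$ ($a{\left(R,F \right)} = - 8 F R + F = F - 8 F R$)
$W{\left(A,c \right)} = 147$ ($W{\left(A,c \right)} = 3 + 12^{2} = 3 + 144 = 147$)
$\frac{W{\left(-305,a{\left(6,2 \right)} \right)}}{-95998} = \frac{147}{-95998} = 147 \left(- \frac{1}{95998}\right) = - \frac{21}{13714}$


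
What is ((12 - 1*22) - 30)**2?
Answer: 1600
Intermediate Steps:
((12 - 1*22) - 30)**2 = ((12 - 22) - 30)**2 = (-10 - 30)**2 = (-40)**2 = 1600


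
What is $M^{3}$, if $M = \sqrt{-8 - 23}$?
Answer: $- 31 i \sqrt{31} \approx - 172.6 i$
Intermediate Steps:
$M = i \sqrt{31}$ ($M = \sqrt{-31} = i \sqrt{31} \approx 5.5678 i$)
$M^{3} = \left(i \sqrt{31}\right)^{3} = - 31 i \sqrt{31}$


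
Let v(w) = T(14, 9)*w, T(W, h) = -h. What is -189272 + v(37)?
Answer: -189605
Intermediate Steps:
v(w) = -9*w (v(w) = (-1*9)*w = -9*w)
-189272 + v(37) = -189272 - 9*37 = -189272 - 333 = -189605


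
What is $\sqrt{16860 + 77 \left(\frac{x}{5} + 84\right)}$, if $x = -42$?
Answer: $\frac{\sqrt{567030}}{5} \approx 150.6$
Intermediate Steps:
$\sqrt{16860 + 77 \left(\frac{x}{5} + 84\right)} = \sqrt{16860 + 77 \left(- \frac{42}{5} + 84\right)} = \sqrt{16860 + 77 \cdot \frac{378}{5}} = \sqrt{16860 + \frac{29106}{5}} = \sqrt{\frac{113406}{5}} = \frac{\sqrt{567030}}{5}$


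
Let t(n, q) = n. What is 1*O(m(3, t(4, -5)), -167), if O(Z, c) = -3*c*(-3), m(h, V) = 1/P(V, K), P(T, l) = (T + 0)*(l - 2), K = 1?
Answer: -1503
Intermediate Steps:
P(T, l) = T*(-2 + l)
m(h, V) = -1/V (m(h, V) = 1/(V*(-2 + 1)) = 1/(V*(-1)) = 1/(-V) = -1/V)
O(Z, c) = 9*c
1*O(m(3, t(4, -5)), -167) = 1*(9*(-167)) = 1*(-1503) = -1503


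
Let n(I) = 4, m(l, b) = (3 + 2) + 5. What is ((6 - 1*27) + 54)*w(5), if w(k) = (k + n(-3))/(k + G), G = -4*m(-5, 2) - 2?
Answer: -297/37 ≈ -8.0270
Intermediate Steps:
m(l, b) = 10 (m(l, b) = 5 + 5 = 10)
G = -42 (G = -4*10 - 2 = -40 - 2 = -42)
w(k) = (4 + k)/(-42 + k) (w(k) = (k + 4)/(k - 42) = (4 + k)/(-42 + k))
((6 - 1*27) + 54)*w(5) = ((6 - 1*27) + 54)*((4 + 5)/(-42 + 5)) = ((6 - 27) + 54)*(9/(-37)) = (-21 + 54)*(-1/37*9) = 33*(-9/37) = -297/37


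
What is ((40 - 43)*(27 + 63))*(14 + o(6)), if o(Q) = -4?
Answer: -2700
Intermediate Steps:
((40 - 43)*(27 + 63))*(14 + o(6)) = ((40 - 43)*(27 + 63))*(14 - 4) = -3*90*10 = -270*10 = -2700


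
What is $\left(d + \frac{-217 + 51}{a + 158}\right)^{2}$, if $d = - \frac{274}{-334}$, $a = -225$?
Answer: $\frac{1361683801}{125193721} \approx 10.877$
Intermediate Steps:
$d = \frac{137}{167}$ ($d = \left(-274\right) \left(- \frac{1}{334}\right) = \frac{137}{167} \approx 0.82036$)
$\left(d + \frac{-217 + 51}{a + 158}\right)^{2} = \left(\frac{137}{167} + \frac{-217 + 51}{-225 + 158}\right)^{2} = \left(\frac{137}{167} - \frac{166}{-67}\right)^{2} = \left(\frac{137}{167} - - \frac{166}{67}\right)^{2} = \left(\frac{137}{167} + \frac{166}{67}\right)^{2} = \left(\frac{36901}{11189}\right)^{2} = \frac{1361683801}{125193721}$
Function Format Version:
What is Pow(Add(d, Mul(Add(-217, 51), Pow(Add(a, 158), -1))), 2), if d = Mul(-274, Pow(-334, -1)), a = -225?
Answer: Rational(1361683801, 125193721) ≈ 10.877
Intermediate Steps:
d = Rational(137, 167) (d = Mul(-274, Rational(-1, 334)) = Rational(137, 167) ≈ 0.82036)
Pow(Add(d, Mul(Add(-217, 51), Pow(Add(a, 158), -1))), 2) = Pow(Add(Rational(137, 167), Mul(Add(-217, 51), Pow(Add(-225, 158), -1))), 2) = Pow(Add(Rational(137, 167), Mul(-166, Pow(-67, -1))), 2) = Pow(Add(Rational(137, 167), Mul(-166, Rational(-1, 67))), 2) = Pow(Add(Rational(137, 167), Rational(166, 67)), 2) = Pow(Rational(36901, 11189), 2) = Rational(1361683801, 125193721)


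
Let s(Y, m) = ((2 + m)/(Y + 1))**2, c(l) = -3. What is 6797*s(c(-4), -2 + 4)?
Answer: 27188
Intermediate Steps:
s(Y, m) = (2 + m)**2/(1 + Y)**2 (s(Y, m) = ((2 + m)/(1 + Y))**2 = (2 + m)**2/(1 + Y)**2)
6797*s(c(-4), -2 + 4) = 6797*((2 + (-2 + 4))**2/(1 - 3)**2) = 6797*((2 + 2)**2/(-2)**2) = 6797*((1/4)*4**2) = 6797*((1/4)*16) = 6797*4 = 27188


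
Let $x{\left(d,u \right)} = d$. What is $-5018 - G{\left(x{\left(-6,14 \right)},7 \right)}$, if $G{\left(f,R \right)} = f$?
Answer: $-5012$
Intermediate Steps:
$-5018 - G{\left(x{\left(-6,14 \right)},7 \right)} = -5018 - -6 = -5018 + 6 = -5012$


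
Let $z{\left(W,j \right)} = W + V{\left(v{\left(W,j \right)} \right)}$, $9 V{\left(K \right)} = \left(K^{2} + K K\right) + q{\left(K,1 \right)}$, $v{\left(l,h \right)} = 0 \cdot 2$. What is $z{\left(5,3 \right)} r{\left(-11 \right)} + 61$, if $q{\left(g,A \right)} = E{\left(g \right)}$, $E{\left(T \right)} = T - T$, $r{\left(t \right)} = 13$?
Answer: $126$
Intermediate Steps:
$E{\left(T \right)} = 0$
$q{\left(g,A \right)} = 0$
$v{\left(l,h \right)} = 0$
$V{\left(K \right)} = \frac{2 K^{2}}{9}$ ($V{\left(K \right)} = \frac{\left(K^{2} + K K\right) + 0}{9} = \frac{\left(K^{2} + K^{2}\right) + 0}{9} = \frac{2 K^{2} + 0}{9} = \frac{2 K^{2}}{9}$)
$z{\left(W,j \right)} = W$ ($z{\left(W,j \right)} = W + \frac{2 \cdot 0^{2}}{9} = W + \frac{2}{9} \cdot 0 = W + 0 = W$)
$z{\left(5,3 \right)} r{\left(-11 \right)} + 61 = 5 \cdot 13 + 61 = 65 + 61 = 126$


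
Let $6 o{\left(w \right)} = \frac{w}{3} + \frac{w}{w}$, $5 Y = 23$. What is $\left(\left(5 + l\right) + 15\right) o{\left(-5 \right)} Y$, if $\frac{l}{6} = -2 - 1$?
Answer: $- \frac{46}{45} \approx -1.0222$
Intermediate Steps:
$Y = \frac{23}{5}$ ($Y = \frac{1}{5} \cdot 23 = \frac{23}{5} \approx 4.6$)
$l = -18$ ($l = 6 \left(-2 - 1\right) = 6 \left(-3\right) = -18$)
$o{\left(w \right)} = \frac{1}{6} + \frac{w}{18}$ ($o{\left(w \right)} = \frac{\frac{w}{3} + \frac{w}{w}}{6} = \frac{w \frac{1}{3} + 1}{6} = \frac{\frac{w}{3} + 1}{6} = \frac{1 + \frac{w}{3}}{6} = \frac{1}{6} + \frac{w}{18}$)
$\left(\left(5 + l\right) + 15\right) o{\left(-5 \right)} Y = \left(\left(5 - 18\right) + 15\right) \left(\frac{1}{6} + \frac{1}{18} \left(-5\right)\right) \frac{23}{5} = \left(-13 + 15\right) \left(\frac{1}{6} - \frac{5}{18}\right) \frac{23}{5} = 2 \left(- \frac{1}{9}\right) \frac{23}{5} = \left(- \frac{2}{9}\right) \frac{23}{5} = - \frac{46}{45}$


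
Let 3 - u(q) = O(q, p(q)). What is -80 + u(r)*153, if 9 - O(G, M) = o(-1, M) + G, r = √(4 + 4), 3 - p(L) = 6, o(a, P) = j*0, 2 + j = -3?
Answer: -998 + 306*√2 ≈ -565.25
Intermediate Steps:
j = -5 (j = -2 - 3 = -5)
o(a, P) = 0 (o(a, P) = -5*0 = 0)
p(L) = -3 (p(L) = 3 - 1*6 = 3 - 6 = -3)
r = 2*√2 (r = √8 = 2*√2 ≈ 2.8284)
O(G, M) = 9 - G (O(G, M) = 9 - (0 + G) = 9 - G)
u(q) = -6 + q (u(q) = 3 - (9 - q) = 3 + (-9 + q) = -6 + q)
-80 + u(r)*153 = -80 + (-6 + 2*√2)*153 = -80 + (-918 + 306*√2) = -998 + 306*√2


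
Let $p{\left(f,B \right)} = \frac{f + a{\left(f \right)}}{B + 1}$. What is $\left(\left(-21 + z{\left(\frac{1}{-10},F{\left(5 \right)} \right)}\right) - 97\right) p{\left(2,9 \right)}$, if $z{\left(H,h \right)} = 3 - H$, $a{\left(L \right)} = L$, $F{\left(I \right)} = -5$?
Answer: $- \frac{1149}{25} \approx -45.96$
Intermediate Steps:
$p{\left(f,B \right)} = \frac{2 f}{1 + B}$ ($p{\left(f,B \right)} = \frac{f + f}{B + 1} = \frac{2 f}{1 + B}$)
$\left(\left(-21 + z{\left(\frac{1}{-10},F{\left(5 \right)} \right)}\right) - 97\right) p{\left(2,9 \right)} = \left(\left(-21 + \left(3 - \frac{1}{-10}\right)\right) - 97\right) 2 \cdot 2 \frac{1}{1 + 9} = \left(\left(-21 + \left(3 - - \frac{1}{10}\right)\right) - 97\right) 2 \cdot 2 \cdot \frac{1}{10} = \left(\left(-21 + \left(3 + \frac{1}{10}\right)\right) - 97\right) 2 \cdot 2 \cdot \frac{1}{10} = \left(\left(-21 + \frac{31}{10}\right) - 97\right) \frac{2}{5} = \left(- \frac{179}{10} - 97\right) \frac{2}{5} = \left(- \frac{1149}{10}\right) \frac{2}{5} = - \frac{1149}{25}$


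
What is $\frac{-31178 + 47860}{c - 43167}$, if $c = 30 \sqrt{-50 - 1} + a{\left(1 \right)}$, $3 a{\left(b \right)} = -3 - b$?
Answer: $- \frac{1296241446}{3354391625} - \frac{900828 i \sqrt{51}}{3354391625} \approx -0.38643 - 0.0019178 i$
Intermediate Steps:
$a{\left(b \right)} = -1 - \frac{b}{3}$ ($a{\left(b \right)} = \frac{-3 - b}{3} = -1 - \frac{b}{3}$)
$c = - \frac{4}{3} + 30 i \sqrt{51}$ ($c = 30 \sqrt{-50 - 1} - \frac{4}{3} = 30 \sqrt{-51} - \frac{4}{3} = 30 i \sqrt{51} - \frac{4}{3} = - \frac{4}{3} + 30 i \sqrt{51} \approx -1.3333 + 214.24 i$)
$\frac{-31178 + 47860}{c - 43167} = \frac{-31178 + 47860}{\left(- \frac{4}{3} + 30 i \sqrt{51}\right) - 43167} = \frac{16682}{- \frac{129505}{3} + 30 i \sqrt{51}}$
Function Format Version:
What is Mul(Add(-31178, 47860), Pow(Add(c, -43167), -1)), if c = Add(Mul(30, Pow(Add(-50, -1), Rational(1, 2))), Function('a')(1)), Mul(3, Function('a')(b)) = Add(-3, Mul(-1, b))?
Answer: Add(Rational(-1296241446, 3354391625), Mul(Rational(-900828, 3354391625), I, Pow(51, Rational(1, 2)))) ≈ Add(-0.38643, Mul(-0.0019178, I))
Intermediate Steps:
Function('a')(b) = Add(-1, Mul(Rational(-1, 3), b)) (Function('a')(b) = Mul(Rational(1, 3), Add(-3, Mul(-1, b))) = Add(-1, Mul(Rational(-1, 3), b)))
c = Add(Rational(-4, 3), Mul(30, I, Pow(51, Rational(1, 2)))) (c = Add(Mul(30, Pow(Add(-50, -1), Rational(1, 2))), Add(-1, Mul(Rational(-1, 3), 1))) = Add(Mul(30, Pow(-51, Rational(1, 2))), Add(-1, Rational(-1, 3))) = Add(Mul(30, Mul(I, Pow(51, Rational(1, 2)))), Rational(-4, 3)) = Add(Mul(30, I, Pow(51, Rational(1, 2))), Rational(-4, 3)) = Add(Rational(-4, 3), Mul(30, I, Pow(51, Rational(1, 2)))) ≈ Add(-1.3333, Mul(214.24, I)))
Mul(Add(-31178, 47860), Pow(Add(c, -43167), -1)) = Mul(Add(-31178, 47860), Pow(Add(Add(Rational(-4, 3), Mul(30, I, Pow(51, Rational(1, 2)))), -43167), -1)) = Mul(16682, Pow(Add(Rational(-129505, 3), Mul(30, I, Pow(51, Rational(1, 2)))), -1))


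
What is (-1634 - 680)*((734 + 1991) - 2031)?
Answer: -1605916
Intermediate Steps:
(-1634 - 680)*((734 + 1991) - 2031) = -2314*(2725 - 2031) = -2314*694 = -1605916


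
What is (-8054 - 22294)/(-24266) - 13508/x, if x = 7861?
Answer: -44609750/95377513 ≈ -0.46772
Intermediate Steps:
(-8054 - 22294)/(-24266) - 13508/x = (-8054 - 22294)/(-24266) - 13508/7861 = -30348*(-1/24266) - 13508*1/7861 = 15174/12133 - 13508/7861 = -44609750/95377513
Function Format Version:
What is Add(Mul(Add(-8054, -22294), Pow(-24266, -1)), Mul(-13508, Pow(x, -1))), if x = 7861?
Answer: Rational(-44609750, 95377513) ≈ -0.46772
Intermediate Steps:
Add(Mul(Add(-8054, -22294), Pow(-24266, -1)), Mul(-13508, Pow(x, -1))) = Add(Mul(Add(-8054, -22294), Pow(-24266, -1)), Mul(-13508, Pow(7861, -1))) = Add(Mul(-30348, Rational(-1, 24266)), Mul(-13508, Rational(1, 7861))) = Add(Rational(15174, 12133), Rational(-13508, 7861)) = Rational(-44609750, 95377513)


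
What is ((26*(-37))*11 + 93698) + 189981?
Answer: 273097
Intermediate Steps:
((26*(-37))*11 + 93698) + 189981 = (-962*11 + 93698) + 189981 = (-10582 + 93698) + 189981 = 83116 + 189981 = 273097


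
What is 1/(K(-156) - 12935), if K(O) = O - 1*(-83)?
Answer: -1/13008 ≈ -7.6876e-5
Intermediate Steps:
K(O) = 83 + O (K(O) = O + 83 = 83 + O)
1/(K(-156) - 12935) = 1/((83 - 156) - 12935) = 1/(-73 - 12935) = 1/(-13008) = -1/13008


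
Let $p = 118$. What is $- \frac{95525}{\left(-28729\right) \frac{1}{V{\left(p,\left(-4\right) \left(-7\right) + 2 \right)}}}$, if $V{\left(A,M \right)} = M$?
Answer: $\frac{2865750}{28729} \approx 99.751$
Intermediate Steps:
$- \frac{95525}{\left(-28729\right) \frac{1}{V{\left(p,\left(-4\right) \left(-7\right) + 2 \right)}}} = - \frac{95525}{\left(-28729\right) \frac{1}{\left(-4\right) \left(-7\right) + 2}} = - \frac{95525}{\left(-28729\right) \frac{1}{28 + 2}} = - \frac{95525}{\left(-28729\right) \frac{1}{30}} = - \frac{95525}{- \frac{28729}{30}} = \left(-95525\right) \left(- \frac{30}{28729}\right) = \frac{2865750}{28729}$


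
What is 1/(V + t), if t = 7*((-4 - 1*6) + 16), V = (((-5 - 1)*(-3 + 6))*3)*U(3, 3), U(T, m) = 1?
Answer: -1/12 ≈ -0.083333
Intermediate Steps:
V = -54 (V = (((-5 - 1)*(-3 + 6))*3)*1 = (-6*3*3)*1 = -18*3*1 = -54*1 = -54)
t = 42 (t = 7*((-4 - 6) + 16) = 7*(-10 + 16) = 7*6 = 42)
1/(V + t) = 1/(-54 + 42) = 1/(-12) = -1/12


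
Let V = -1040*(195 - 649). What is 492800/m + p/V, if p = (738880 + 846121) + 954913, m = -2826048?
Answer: 4173821173/801891120 ≈ 5.2050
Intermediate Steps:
V = 472160 (V = -1040*(-454) = 472160)
p = 2539914 (p = 1585001 + 954913 = 2539914)
492800/m + p/V = 492800/(-2826048) + 2539914/472160 = 492800*(-1/2826048) + 2539914*(1/472160) = -7700/44157 + 97689/18160 = 4173821173/801891120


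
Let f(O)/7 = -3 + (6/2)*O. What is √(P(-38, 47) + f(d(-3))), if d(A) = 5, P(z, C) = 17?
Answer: √101 ≈ 10.050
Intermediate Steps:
f(O) = -21 + 21*O (f(O) = 7*(-3 + (6/2)*O) = 7*(-3 + (6*(½))*O) = 7*(-3 + 3*O) = -21 + 21*O)
√(P(-38, 47) + f(d(-3))) = √(17 + (-21 + 21*5)) = √(17 + (-21 + 105)) = √(17 + 84) = √101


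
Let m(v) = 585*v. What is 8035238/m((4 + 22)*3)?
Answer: 4017619/22815 ≈ 176.10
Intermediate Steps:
8035238/m((4 + 22)*3) = 8035238/((585*((4 + 22)*3))) = 8035238/((585*(26*3))) = 8035238/((585*78)) = 8035238/45630 = 8035238*(1/45630) = 4017619/22815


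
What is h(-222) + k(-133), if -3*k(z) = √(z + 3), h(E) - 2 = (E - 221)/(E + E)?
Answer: 1331/444 - I*√130/3 ≈ 2.9977 - 3.8006*I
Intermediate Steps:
h(E) = 2 + (-221 + E)/(2*E) (h(E) = 2 + (E - 221)/(E + E) = 2 + (-221 + E)/((2*E)) = 2 + (-221 + E)*(1/(2*E)) = 2 + (-221 + E)/(2*E))
k(z) = -√(3 + z)/3 (k(z) = -√(z + 3)/3 = -√(3 + z)/3)
h(-222) + k(-133) = (½)*(-221 + 5*(-222))/(-222) - √(3 - 133)/3 = (½)*(-1/222)*(-221 - 1110) - I*√130/3 = (½)*(-1/222)*(-1331) - I*√130/3 = 1331/444 - I*√130/3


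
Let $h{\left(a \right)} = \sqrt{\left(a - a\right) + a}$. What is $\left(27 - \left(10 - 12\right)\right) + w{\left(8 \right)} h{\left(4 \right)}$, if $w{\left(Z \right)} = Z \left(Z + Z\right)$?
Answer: $285$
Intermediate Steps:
$h{\left(a \right)} = \sqrt{a}$ ($h{\left(a \right)} = \sqrt{0 + a} = \sqrt{a}$)
$w{\left(Z \right)} = 2 Z^{2}$ ($w{\left(Z \right)} = Z 2 Z = 2 Z^{2}$)
$\left(27 - \left(10 - 12\right)\right) + w{\left(8 \right)} h{\left(4 \right)} = \left(27 - \left(10 - 12\right)\right) + 2 \cdot 8^{2} \sqrt{4} = \left(27 - \left(10 - 12\right)\right) + 2 \cdot 64 \cdot 2 = \left(27 - -2\right) + 128 \cdot 2 = \left(27 + 2\right) + 256 = 29 + 256 = 285$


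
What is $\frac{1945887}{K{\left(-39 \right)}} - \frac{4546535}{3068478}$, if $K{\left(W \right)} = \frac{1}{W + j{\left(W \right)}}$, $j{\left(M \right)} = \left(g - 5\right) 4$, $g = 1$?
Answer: $- \frac{46914304899395}{438354} \approx -1.0702 \cdot 10^{8}$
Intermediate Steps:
$j{\left(M \right)} = -16$ ($j{\left(M \right)} = \left(1 - 5\right) 4 = \left(-4\right) 4 = -16$)
$K{\left(W \right)} = \frac{1}{-16 + W}$ ($K{\left(W \right)} = \frac{1}{W - 16} = \frac{1}{-16 + W}$)
$\frac{1945887}{K{\left(-39 \right)}} - \frac{4546535}{3068478} = \frac{1945887}{\frac{1}{-16 - 39}} - \frac{4546535}{3068478} = \frac{1945887}{\frac{1}{-55}} - \frac{649505}{438354} = \frac{1945887}{- \frac{1}{55}} - \frac{649505}{438354} = 1945887 \left(-55\right) - \frac{649505}{438354} = -107023785 - \frac{649505}{438354} = - \frac{46914304899395}{438354}$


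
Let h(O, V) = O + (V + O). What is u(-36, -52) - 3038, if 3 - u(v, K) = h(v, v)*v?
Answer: -6923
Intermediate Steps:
h(O, V) = V + 2*O (h(O, V) = O + (O + V) = V + 2*O)
u(v, K) = 3 - 3*v**2 (u(v, K) = 3 - (v + 2*v)*v = 3 - 3*v*v = 3 - 3*v**2)
u(-36, -52) - 3038 = (3 - 3*(-36)**2) - 3038 = (3 - 3*1296) - 3038 = (3 - 3888) - 3038 = -3885 - 3038 = -6923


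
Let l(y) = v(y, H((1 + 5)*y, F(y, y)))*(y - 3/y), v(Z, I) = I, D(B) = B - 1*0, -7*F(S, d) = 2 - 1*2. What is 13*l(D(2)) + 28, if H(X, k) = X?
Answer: 106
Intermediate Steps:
F(S, d) = 0 (F(S, d) = -(2 - 1*2)/7 = -(2 - 2)/7 = -1/7*0 = 0)
D(B) = B (D(B) = B + 0 = B)
l(y) = 6*y*(y - 3/y) (l(y) = ((1 + 5)*y)*(y - 3/y) = (6*y)*(y - 3/y) = 6*y*(y - 3/y))
13*l(D(2)) + 28 = 13*(-18 + 6*2**2) + 28 = 13*(-18 + 6*4) + 28 = 13*(-18 + 24) + 28 = 13*6 + 28 = 78 + 28 = 106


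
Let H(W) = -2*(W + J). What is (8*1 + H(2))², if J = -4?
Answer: 144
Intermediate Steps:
H(W) = 8 - 2*W (H(W) = -2*(W - 4) = -2*(-4 + W) = 8 - 2*W)
(8*1 + H(2))² = (8*1 + (8 - 2*2))² = (8 + (8 - 4))² = (8 + 4)² = 12² = 144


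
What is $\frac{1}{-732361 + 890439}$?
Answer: $\frac{1}{158078} \approx 6.326 \cdot 10^{-6}$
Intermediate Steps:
$\frac{1}{-732361 + 890439} = \frac{1}{158078}$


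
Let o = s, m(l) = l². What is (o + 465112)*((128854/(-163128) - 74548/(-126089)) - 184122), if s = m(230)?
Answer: -245223280434886959029/2571080799 ≈ -9.5378e+10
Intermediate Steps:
s = 52900 (s = 230² = 52900)
o = 52900
(o + 465112)*((128854/(-163128) - 74548/(-126089)) - 184122) = (52900 + 465112)*((128854/(-163128) - 74548/(-126089)) - 184122) = 518012*((128854*(-1/163128) - 74548*(-1/126089)) - 184122) = 518012*((-64427/81564 + 74548/126089) - 184122) = 518012*(-2043102931/10284323196 - 184122) = 518012*(-1893572198596843/10284323196) = -245223280434886959029/2571080799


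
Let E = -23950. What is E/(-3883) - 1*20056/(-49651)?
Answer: 1267018898/192794833 ≈ 6.5719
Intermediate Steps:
E/(-3883) - 1*20056/(-49651) = -23950/(-3883) - 1*20056/(-49651) = -23950*(-1/3883) - 20056*(-1/49651) = 23950/3883 + 20056/49651 = 1267018898/192794833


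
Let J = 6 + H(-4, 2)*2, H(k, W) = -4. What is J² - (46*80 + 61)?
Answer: -3737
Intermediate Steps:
J = -2 (J = 6 - 4*2 = 6 - 8 = -2)
J² - (46*80 + 61) = (-2)² - (46*80 + 61) = 4 - (3680 + 61) = 4 - 1*3741 = 4 - 3741 = -3737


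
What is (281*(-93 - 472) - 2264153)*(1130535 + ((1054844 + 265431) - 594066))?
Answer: -4498738458992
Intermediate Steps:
(281*(-93 - 472) - 2264153)*(1130535 + ((1054844 + 265431) - 594066)) = (281*(-565) - 2264153)*(1130535 + (1320275 - 594066)) = (-158765 - 2264153)*(1130535 + 726209) = -2422918*1856744 = -4498738458992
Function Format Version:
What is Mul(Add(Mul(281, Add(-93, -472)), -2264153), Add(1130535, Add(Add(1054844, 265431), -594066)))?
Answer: -4498738458992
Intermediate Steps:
Mul(Add(Mul(281, Add(-93, -472)), -2264153), Add(1130535, Add(Add(1054844, 265431), -594066))) = Mul(Add(Mul(281, -565), -2264153), Add(1130535, Add(1320275, -594066))) = Mul(Add(-158765, -2264153), Add(1130535, 726209)) = Mul(-2422918, 1856744) = -4498738458992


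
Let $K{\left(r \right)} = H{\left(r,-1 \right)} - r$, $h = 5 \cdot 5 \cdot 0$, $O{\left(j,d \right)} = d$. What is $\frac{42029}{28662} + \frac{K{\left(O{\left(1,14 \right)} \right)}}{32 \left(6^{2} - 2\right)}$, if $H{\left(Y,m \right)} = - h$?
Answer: $\frac{666563}{458592} \approx 1.4535$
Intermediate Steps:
$h = 0$ ($h = 25 \cdot 0 = 0$)
$H{\left(Y,m \right)} = 0$ ($H{\left(Y,m \right)} = \left(-1\right) 0 = 0$)
$K{\left(r \right)} = - r$ ($K{\left(r \right)} = 0 - r = - r$)
$\frac{42029}{28662} + \frac{K{\left(O{\left(1,14 \right)} \right)}}{32 \left(6^{2} - 2\right)} = \frac{42029}{28662} + \frac{\left(-1\right) 14}{32 \left(6^{2} - 2\right)} = 42029 \cdot \frac{1}{28662} - \frac{14}{32 \left(36 - 2\right)} = \frac{42029}{28662} - \frac{14}{32 \cdot 34} = \frac{42029}{28662} - \frac{14}{1088} = \frac{42029}{28662} - \frac{7}{544} = \frac{666563}{458592}$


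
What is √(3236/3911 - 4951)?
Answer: 15*I*√336521995/3911 ≈ 70.357*I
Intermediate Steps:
√(3236/3911 - 4951) = √(-19360125/3911) = 15*I*√336521995/3911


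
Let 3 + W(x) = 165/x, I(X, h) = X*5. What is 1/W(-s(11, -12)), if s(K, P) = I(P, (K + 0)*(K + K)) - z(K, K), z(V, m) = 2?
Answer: -62/21 ≈ -2.9524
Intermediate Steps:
I(X, h) = 5*X
s(K, P) = -2 + 5*P (s(K, P) = 5*P - 1*2 = 5*P - 2 = -2 + 5*P)
W(x) = -3 + 165/x
1/W(-s(11, -12)) = 1/(-3 + 165/((-(-2 + 5*(-12))))) = 1/(-3 + 165/((-(-2 - 60)))) = 1/(-3 + 165/((-1*(-62)))) = 1/(-3 + 165/62) = 1/(-21/62) = -62/21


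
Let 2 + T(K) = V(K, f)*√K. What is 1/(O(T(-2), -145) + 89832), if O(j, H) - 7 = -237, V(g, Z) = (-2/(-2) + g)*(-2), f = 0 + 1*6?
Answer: 1/89602 ≈ 1.1160e-5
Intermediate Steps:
f = 6 (f = 0 + 6 = 6)
V(g, Z) = -2 - 2*g (V(g, Z) = (-2*(-½) + g)*(-2) = (1 + g)*(-2) = -2 - 2*g)
T(K) = -2 + √K*(-2 - 2*K) (T(K) = -2 + (-2 - 2*K)*√K = -2 + √K*(-2 - 2*K))
O(j, H) = -230 (O(j, H) = 7 - 237 = -230)
1/(O(T(-2), -145) + 89832) = 1/(-230 + 89832) = 1/89602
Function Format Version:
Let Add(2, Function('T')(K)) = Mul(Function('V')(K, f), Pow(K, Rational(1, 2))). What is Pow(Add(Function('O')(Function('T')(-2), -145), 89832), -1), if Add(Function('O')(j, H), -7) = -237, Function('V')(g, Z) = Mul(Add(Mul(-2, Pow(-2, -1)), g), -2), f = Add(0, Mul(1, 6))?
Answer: Rational(1, 89602) ≈ 1.1160e-5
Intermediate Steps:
f = 6 (f = Add(0, 6) = 6)
Function('V')(g, Z) = Add(-2, Mul(-2, g)) (Function('V')(g, Z) = Mul(Add(Mul(-2, Rational(-1, 2)), g), -2) = Mul(Add(1, g), -2) = Add(-2, Mul(-2, g)))
Function('T')(K) = Add(-2, Mul(Pow(K, Rational(1, 2)), Add(-2, Mul(-2, K)))) (Function('T')(K) = Add(-2, Mul(Add(-2, Mul(-2, K)), Pow(K, Rational(1, 2)))) = Add(-2, Mul(Pow(K, Rational(1, 2)), Add(-2, Mul(-2, K)))))
Function('O')(j, H) = -230 (Function('O')(j, H) = Add(7, -237) = -230)
Pow(Add(Function('O')(Function('T')(-2), -145), 89832), -1) = Pow(Add(-230, 89832), -1) = Pow(89602, -1) = Rational(1, 89602)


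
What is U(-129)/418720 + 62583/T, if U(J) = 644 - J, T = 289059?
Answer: 8809398789/40344928160 ≈ 0.21835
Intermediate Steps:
U(-129)/418720 + 62583/T = (644 - 1*(-129))/418720 + 62583/289059 = (644 + 129)*(1/418720) + 62583*(1/289059) = 773*(1/418720) + 20861/96353 = 773/418720 + 20861/96353 = 8809398789/40344928160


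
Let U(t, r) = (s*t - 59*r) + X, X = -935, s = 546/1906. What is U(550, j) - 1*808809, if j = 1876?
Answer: -877017734/953 ≈ -9.2027e+5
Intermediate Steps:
s = 273/953 (s = 546*(1/1906) = 273/953 ≈ 0.28646)
U(t, r) = -935 - 59*r + 273*t/953 (U(t, r) = (273*t/953 - 59*r) - 935 = (-59*r + 273*t/953) - 935 = -935 - 59*r + 273*t/953)
U(550, j) - 1*808809 = (-935 - 59*1876 + (273/953)*550) - 1*808809 = (-935 - 110684 + 150150/953) - 808809 = -106222757/953 - 808809 = -877017734/953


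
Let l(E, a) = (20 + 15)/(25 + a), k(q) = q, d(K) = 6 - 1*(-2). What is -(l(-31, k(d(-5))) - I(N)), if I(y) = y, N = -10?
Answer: -365/33 ≈ -11.061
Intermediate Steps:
d(K) = 8 (d(K) = 6 + 2 = 8)
l(E, a) = 35/(25 + a)
-(l(-31, k(d(-5))) - I(N)) = -(35/(25 + 8) - 1*(-10)) = -(35/33 + 10) = -1*365/33 = -365/33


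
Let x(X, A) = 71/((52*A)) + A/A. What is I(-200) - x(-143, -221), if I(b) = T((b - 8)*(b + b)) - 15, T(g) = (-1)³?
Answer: -195293/11492 ≈ -16.994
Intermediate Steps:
T(g) = -1
x(X, A) = 1 + 71/(52*A) (x(X, A) = 71*(1/(52*A)) + 1 = 71/(52*A) + 1 = 1 + 71/(52*A))
I(b) = -16 (I(b) = -1 - 15 = -16)
I(-200) - x(-143, -221) = -16 - (71/52 - 221)/(-221) = -16 - (-1)*(-11421)/(221*52) = -16 - 1*11421/11492 = -16 - 11421/11492 = -195293/11492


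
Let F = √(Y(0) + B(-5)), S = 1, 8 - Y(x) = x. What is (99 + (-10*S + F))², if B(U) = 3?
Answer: (89 + √11)² ≈ 8522.4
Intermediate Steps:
Y(x) = 8 - x
F = √11 (F = √((8 - 1*0) + 3) = √((8 + 0) + 3) = √(8 + 3) = √11 ≈ 3.3166)
(99 + (-10*S + F))² = (99 + (-10*1 + √11))² = (99 + (-10 + √11))² = (89 + √11)²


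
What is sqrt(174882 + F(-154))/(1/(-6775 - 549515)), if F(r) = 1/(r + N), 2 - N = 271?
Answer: -185430*sqrt(3476828995)/47 ≈ -2.3263e+8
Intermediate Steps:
N = -269 (N = 2 - 1*271 = 2 - 271 = -269)
F(r) = 1/(-269 + r) (F(r) = 1/(r - 269) = 1/(-269 + r))
sqrt(174882 + F(-154))/(1/(-6775 - 549515)) = sqrt(174882 + 1/(-269 - 154))/(1/(-6775 - 549515)) = sqrt(174882 + 1/(-423))/(1/(-556290)) = sqrt(174882 - 1/423)/(-1/556290) = sqrt(73975085/423)*(-556290) = (sqrt(3476828995)/141)*(-556290) = -185430*sqrt(3476828995)/47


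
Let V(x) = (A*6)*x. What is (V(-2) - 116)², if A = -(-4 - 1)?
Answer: 30976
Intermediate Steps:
A = 5 (A = -1*(-5) = 5)
V(x) = 30*x (V(x) = (5*6)*x = 30*x)
(V(-2) - 116)² = (30*(-2) - 116)² = (-60 - 116)² = (-176)² = 30976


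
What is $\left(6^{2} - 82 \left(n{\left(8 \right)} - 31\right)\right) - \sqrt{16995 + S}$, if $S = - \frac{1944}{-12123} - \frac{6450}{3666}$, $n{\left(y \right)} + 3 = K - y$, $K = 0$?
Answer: $3480 - \frac{\sqrt{1278955420366858}}{274339} \approx 3349.6$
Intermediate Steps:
$n{\left(y \right)} = -3 - y$ ($n{\left(y \right)} = -3 + \left(0 - y\right) = -3 - y$)
$S = - \frac{438683}{274339}$ ($S = \left(-1944\right) \left(- \frac{1}{12123}\right) - \frac{1075}{611} = \frac{72}{449} - \frac{1075}{611} = - \frac{438683}{274339} \approx -1.5991$)
$\left(6^{2} - 82 \left(n{\left(8 \right)} - 31\right)\right) - \sqrt{16995 + S} = \left(6^{2} - 82 \left(\left(-3 - 8\right) - 31\right)\right) - \sqrt{16995 - \frac{438683}{274339}} = \left(36 - 82 \left(\left(-3 - 8\right) - 31\right)\right) - \sqrt{\frac{4661952622}{274339}} = \left(36 - 82 \left(-11 - 31\right)\right) - \frac{\sqrt{1278955420366858}}{274339} = \left(36 - -3444\right) - \frac{\sqrt{1278955420366858}}{274339} = \left(36 + 3444\right) - \frac{\sqrt{1278955420366858}}{274339} = 3480 - \frac{\sqrt{1278955420366858}}{274339}$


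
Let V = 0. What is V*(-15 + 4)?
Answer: 0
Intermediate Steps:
V*(-15 + 4) = 0*(-15 + 4) = 0*(-11) = 0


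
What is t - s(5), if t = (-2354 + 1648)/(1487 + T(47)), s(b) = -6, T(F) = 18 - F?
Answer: 4021/729 ≈ 5.5158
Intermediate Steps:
t = -353/729 (t = (-2354 + 1648)/(1487 + (18 - 1*47)) = -706/(1487 + (18 - 47)) = -706/(1487 - 29) = -706/1458 = -706*1/1458 = -353/729 ≈ -0.48422)
t - s(5) = -353/729 - 1*(-6) = -353/729 + 6 = 4021/729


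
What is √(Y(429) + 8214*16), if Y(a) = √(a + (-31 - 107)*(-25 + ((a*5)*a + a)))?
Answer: √(131424 + 3*I*√14115957) ≈ 362.86 + 15.531*I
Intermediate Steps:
Y(a) = √(3450 - 690*a² - 137*a) (Y(a) = √(a - 138*(-25 + ((5*a)*a + a))) = √(a - 138*(-25 + (5*a² + a))) = √(a - 138*(-25 + (a + 5*a²))) = √(a - 138*(-25 + a + 5*a²)) = √(a + (3450 - 690*a² - 138*a)) = √(3450 - 690*a² - 137*a))
√(Y(429) + 8214*16) = √(√(3450 - 690*429² - 137*429) + 8214*16) = √(√(3450 - 690*184041 - 58773) + 131424) = √(√(3450 - 126988290 - 58773) + 131424) = √(√(-127043613) + 131424) = √(3*I*√14115957 + 131424) = √(131424 + 3*I*√14115957)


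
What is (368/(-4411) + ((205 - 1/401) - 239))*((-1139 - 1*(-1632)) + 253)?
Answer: -112163338/4411 ≈ -25428.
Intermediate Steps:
(368/(-4411) + ((205 - 1/401) - 239))*((-1139 - 1*(-1632)) + 253) = (368*(-1/4411) + ((205 - 1*1/401) - 239))*((-1139 + 1632) + 253) = (-368/4411 + ((205 - 1/401) - 239))*(493 + 253) = (-368/4411 + (82204/401 - 239))*746 = (-368/4411 - 13635/401)*746 = -150353/4411*746 = -112163338/4411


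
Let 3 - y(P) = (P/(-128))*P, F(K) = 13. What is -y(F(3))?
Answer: -553/128 ≈ -4.3203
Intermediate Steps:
y(P) = 3 + P²/128 (y(P) = 3 - P/(-128)*P = 3 - P*(-1/128)*P = 3 - (-P/128)*P = 3 - (-1)*P²/128 = 3 + P²/128)
-y(F(3)) = -(3 + (1/128)*13²) = -(3 + (1/128)*169) = -(3 + 169/128) = -1*553/128 = -553/128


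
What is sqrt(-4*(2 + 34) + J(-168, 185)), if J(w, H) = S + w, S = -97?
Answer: I*sqrt(409) ≈ 20.224*I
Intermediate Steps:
J(w, H) = -97 + w
sqrt(-4*(2 + 34) + J(-168, 185)) = sqrt(-4*(2 + 34) + (-97 - 168)) = sqrt(-4*36 - 265) = sqrt(-144 - 265) = sqrt(-409) = I*sqrt(409)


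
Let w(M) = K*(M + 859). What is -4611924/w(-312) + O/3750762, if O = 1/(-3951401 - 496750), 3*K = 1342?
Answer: -115417703845712801969/6123629063332173294 ≈ -18.848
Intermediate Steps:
K = 1342/3 (K = (⅓)*1342 = 1342/3 ≈ 447.33)
w(M) = 1152778/3 + 1342*M/3 (w(M) = 1342*(M + 859)/3 = 1342*(859 + M)/3 = 1152778/3 + 1342*M/3)
O = -1/4448151 (O = 1/(-4448151) = -1/4448151 ≈ -2.2481e-7)
-4611924/w(-312) + O/3750762 = -4611924/(1152778/3 + (1342/3)*(-312)) - 1/4448151/3750762 = -4611924/(1152778/3 - 139568) - 1/4448151*1/3750762 = -4611924/734074/3 - 1/16683955741062 = -4611924*3/734074 - 1/16683955741062 = -6917886/367037 - 1/16683955741062 = -115417703845712801969/6123629063332173294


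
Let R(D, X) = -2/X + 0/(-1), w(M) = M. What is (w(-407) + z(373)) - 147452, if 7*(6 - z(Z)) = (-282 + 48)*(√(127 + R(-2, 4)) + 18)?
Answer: -1030759/7 + 117*√506/7 ≈ -1.4688e+5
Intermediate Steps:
R(D, X) = -2/X (R(D, X) = -2/X + 0*(-1) = -2/X + 0 = -2/X)
z(Z) = 4254/7 + 117*√506/7 (z(Z) = 6 - (-282 + 48)*(√(127 - 2/4) + 18)/7 = 6 - (-234)*(√(127 - 2*¼) + 18)/7 = 6 - (-234)*(√(127 - ½) + 18)/7 = 6 - (-234)*(√(253/2) + 18)/7 = 6 - (-234)*(√506/2 + 18)/7 = 6 - (-234)*(18 + √506/2)/7 = 6 - (-4212 - 117*√506)/7 = 6 + (4212/7 + 117*√506/7) = 4254/7 + 117*√506/7)
(w(-407) + z(373)) - 147452 = (-407 + (4254/7 + 117*√506/7)) - 147452 = (1405/7 + 117*√506/7) - 147452 = -1030759/7 + 117*√506/7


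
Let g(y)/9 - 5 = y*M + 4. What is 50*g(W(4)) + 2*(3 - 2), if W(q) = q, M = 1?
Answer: 5852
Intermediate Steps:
g(y) = 81 + 9*y (g(y) = 45 + 9*(y*1 + 4) = 45 + 9*(y + 4) = 45 + 9*(4 + y) = 45 + (36 + 9*y) = 81 + 9*y)
50*g(W(4)) + 2*(3 - 2) = 50*(81 + 9*4) + 2*(3 - 2) = 50*(81 + 36) + 2*1 = 50*117 + 2 = 5850 + 2 = 5852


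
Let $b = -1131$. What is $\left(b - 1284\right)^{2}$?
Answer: $5832225$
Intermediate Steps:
$\left(b - 1284\right)^{2} = \left(-1131 - 1284\right)^{2} = \left(-2415\right)^{2} = 5832225$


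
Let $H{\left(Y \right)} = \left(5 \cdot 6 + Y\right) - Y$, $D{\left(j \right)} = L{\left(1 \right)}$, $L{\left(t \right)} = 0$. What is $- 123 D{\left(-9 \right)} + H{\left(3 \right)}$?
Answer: $30$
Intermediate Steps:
$D{\left(j \right)} = 0$
$H{\left(Y \right)} = 30$ ($H{\left(Y \right)} = \left(30 + Y\right) - Y = 30$)
$- 123 D{\left(-9 \right)} + H{\left(3 \right)} = \left(-123\right) 0 + 30 = 0 + 30 = 30$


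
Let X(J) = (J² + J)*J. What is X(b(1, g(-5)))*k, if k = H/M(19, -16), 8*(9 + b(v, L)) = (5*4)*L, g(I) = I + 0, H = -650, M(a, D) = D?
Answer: -24637925/64 ≈ -3.8497e+5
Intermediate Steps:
g(I) = I
b(v, L) = -9 + 5*L/2 (b(v, L) = -9 + ((5*4)*L)/8 = -9 + (20*L)/8 = -9 + 5*L/2)
X(J) = J*(J + J²) (X(J) = (J + J²)*J = J*(J + J²))
k = 325/8 (k = -650/(-16) = -650*(-1/16) = 325/8 ≈ 40.625)
X(b(1, g(-5)))*k = ((-9 + (5/2)*(-5))²*(1 + (-9 + (5/2)*(-5))))*(325/8) = ((-9 - 25/2)²*(1 + (-9 - 25/2)))*(325/8) = ((-43/2)²*(1 - 43/2))*(325/8) = ((1849/4)*(-41/2))*(325/8) = -75809/8*325/8 = -24637925/64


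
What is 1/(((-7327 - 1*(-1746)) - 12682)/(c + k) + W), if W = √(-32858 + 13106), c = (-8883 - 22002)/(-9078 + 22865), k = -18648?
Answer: 64743488867425641/1305992155413429196753 - 132232559357202642*I*√4938/1305992155413429196753 ≈ 4.9574e-5 - 0.007115*I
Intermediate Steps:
c = -30885/13787 ≈ -2.2402
W = 2*I*√4938 (W = √(-19752) = 2*I*√4938 ≈ 140.54*I)
1/(((-7327 - 1*(-1746)) - 12682)/(c + k) + W) = 1/(((-7327 - 1*(-1746)) - 12682)/(-30885/13787 - 18648) + 2*I*√4938) = 1/(((-7327 + 1746) - 12682)/(-257130861/13787) + 2*I*√4938) = 1/((-5581 - 12682)*(-13787/257130861) + 2*I*√4938) = 1/(-18263*(-13787/257130861) + 2*I*√4938) = 1/(251791981/257130861 + 2*I*√4938)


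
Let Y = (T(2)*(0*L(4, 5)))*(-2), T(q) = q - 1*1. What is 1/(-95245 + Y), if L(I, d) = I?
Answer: -1/95245 ≈ -1.0499e-5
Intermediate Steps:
T(q) = -1 + q (T(q) = q - 1 = -1 + q)
Y = 0 (Y = ((-1 + 2)*(0*4))*(-2) = (1*0)*(-2) = 0*(-2) = 0)
1/(-95245 + Y) = 1/(-95245 + 0) = 1/(-95245) = -1/95245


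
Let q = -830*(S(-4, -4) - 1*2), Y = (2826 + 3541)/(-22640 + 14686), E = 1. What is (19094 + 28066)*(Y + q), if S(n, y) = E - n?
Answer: -467162880660/3977 ≈ -1.1747e+8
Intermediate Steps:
Y = -6367/7954 (Y = 6367/(-7954) = 6367*(-1/7954) = -6367/7954 ≈ -0.80048)
S(n, y) = 1 - n
q = -2490 (q = -830*((1 - 1*(-4)) - 1*2) = -830*((1 + 4) - 2) = -830*(5 - 2) = -830*3 = -2490)
(19094 + 28066)*(Y + q) = (19094 + 28066)*(-6367/7954 - 2490) = 47160*(-19811827/7954) = -467162880660/3977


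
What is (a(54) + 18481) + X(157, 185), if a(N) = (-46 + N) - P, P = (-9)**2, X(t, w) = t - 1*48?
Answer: 18517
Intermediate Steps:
X(t, w) = -48 + t (X(t, w) = t - 48 = -48 + t)
P = 81
a(N) = -127 + N (a(N) = (-46 + N) - 1*81 = (-46 + N) - 81 = -127 + N)
(a(54) + 18481) + X(157, 185) = ((-127 + 54) + 18481) + (-48 + 157) = (-73 + 18481) + 109 = 18408 + 109 = 18517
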